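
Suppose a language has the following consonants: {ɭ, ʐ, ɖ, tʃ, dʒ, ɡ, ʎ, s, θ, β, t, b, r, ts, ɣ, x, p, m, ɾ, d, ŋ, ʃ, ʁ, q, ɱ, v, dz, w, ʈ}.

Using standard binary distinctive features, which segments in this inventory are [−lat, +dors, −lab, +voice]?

The [−lateral] segments are /ʐ, ɖ, tʃ, dʒ, ɡ, s, θ, β, t, b, r, ts, ɣ, x, p, m, ɾ, d, ŋ, ʃ, ʁ, q, ɱ, v, dz, w, ʈ/.
Among these, [+dorsal] gives /ɡ, ɣ, x, ŋ, ʁ, q, w/.
Intersecting with [−labial] gives /ɡ, ɣ, x, ŋ, ʁ, q/.
Among these, [+voice] leaves /ɡ, ɣ, ŋ, ʁ/.

ɡ, ɣ, ŋ, ʁ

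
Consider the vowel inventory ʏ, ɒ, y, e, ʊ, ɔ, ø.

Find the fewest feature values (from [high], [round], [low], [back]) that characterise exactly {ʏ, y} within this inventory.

[+high, −back]

Every target segment is [+high], [−back]; each remaining inventory member fails at least one of these. Each conjunct is needed — [−back] alone would also admit /e, ø/; [+high] alone would also admit /ʊ/ — and no other single listed feature has exactly this extension, so two is the minimum.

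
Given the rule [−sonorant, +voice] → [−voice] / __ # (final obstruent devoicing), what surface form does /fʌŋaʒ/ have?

[fʌŋaʃ]

Only the final segment /ʒ/ is both word-final and matches the structural description. It is a voiced postalveolar fricative, so [−sonorant, +voice] holds; changing it to [−voice] with all other features held fixed yields /ʃ/ (voiceless postalveolar fricative). No other segment meets both the structural description and the environment, so the output is [fʌŋaʃ].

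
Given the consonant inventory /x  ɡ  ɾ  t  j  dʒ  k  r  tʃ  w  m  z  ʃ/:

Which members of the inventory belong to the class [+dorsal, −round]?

Eliminate segments failing any feature: /ɾ, t, dʒ, r, tʃ, m, z, ʃ/ are [−dorsal]; /w/ is [+round]. The remaining /x, ɡ, j, k/ satisfy [+dorsal], [−round].

x, ɡ, j, k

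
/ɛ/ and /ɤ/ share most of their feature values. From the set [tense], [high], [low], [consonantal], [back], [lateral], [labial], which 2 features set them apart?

[back], [tense]

/ɛ/ (mid front unrounded lax vowel) and /ɤ/ (mid back unrounded tense vowel) agree on [−high], [−low], [−consonantal], [−lateral], [−labial]. They differ on [back] (/ɛ/ [−], /ɤ/ [+]), [tense] (/ɛ/ [−], /ɤ/ [+]).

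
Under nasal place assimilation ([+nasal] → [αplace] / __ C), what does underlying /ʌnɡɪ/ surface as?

The only nasal preceding a consonant is /n/ before /ɡ/. /ɡ/ is [+dorsal], so /n/ → /ŋ/, giving [ʌŋɡɪ].

[ʌŋɡɪ]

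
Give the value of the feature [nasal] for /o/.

[−nasal]

/o/ is the mid back rounded tense vowel. The feature [nasal] marks segments produced with velum lowered (airflow through the nose); /o/ lacks this property, so it is [−nasal].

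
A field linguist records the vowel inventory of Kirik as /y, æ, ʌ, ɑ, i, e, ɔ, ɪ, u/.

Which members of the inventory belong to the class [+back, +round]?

Checking each segment against [+back], [+round]: /ɔ/ (mid back rounded lax vowel), /u/ (high back rounded tense vowel) satisfy every feature; every other segment in the inventory fails at least one.

ɔ, u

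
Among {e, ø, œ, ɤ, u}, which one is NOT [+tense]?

/œ/ is the mid front rounded lax vowel, which is [−tense]; the rest — /ɤ, e, ø, u/ — are [+tense].

œ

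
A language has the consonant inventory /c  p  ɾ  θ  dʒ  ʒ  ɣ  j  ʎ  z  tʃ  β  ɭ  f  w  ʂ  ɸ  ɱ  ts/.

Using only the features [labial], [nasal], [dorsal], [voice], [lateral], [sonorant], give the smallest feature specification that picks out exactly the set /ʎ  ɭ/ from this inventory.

Every target segment is [+lateral] and no other inventory member is, so one feature is enough.

[+lateral]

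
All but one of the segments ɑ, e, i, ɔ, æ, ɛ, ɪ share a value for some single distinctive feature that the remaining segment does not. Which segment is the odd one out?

[round] groups all but one: /ɛ, ɑ, ɪ, æ, e, i/ share [-round] while /ɔ/ (mid back rounded lax vowel) alone is [+round]. Removing any other segment would not leave a single-feature class that excludes it.

ɔ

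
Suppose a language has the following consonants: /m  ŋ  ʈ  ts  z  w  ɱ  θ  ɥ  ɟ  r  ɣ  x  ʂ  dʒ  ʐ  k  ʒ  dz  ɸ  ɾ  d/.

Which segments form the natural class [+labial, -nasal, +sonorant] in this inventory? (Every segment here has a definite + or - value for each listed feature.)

w, ɥ

Among the inventory, the [+labial] segments are /m, w, ɱ, ɥ, ɸ/.
Intersecting with [-nasal] gives /w, ɥ, ɸ/.
Among these, [+sonorant] leaves /w, ɥ/.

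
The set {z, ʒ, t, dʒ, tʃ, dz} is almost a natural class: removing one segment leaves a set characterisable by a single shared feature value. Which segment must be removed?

/dʒ, dz, z, tʃ, ʒ/ are all [+strident], but /t/ (voiceless alveolar stop) is [-strident]. No other single segment can be removed to leave a set sharing one feature value that the removed segment lacks, so /t/ is the odd one out.

t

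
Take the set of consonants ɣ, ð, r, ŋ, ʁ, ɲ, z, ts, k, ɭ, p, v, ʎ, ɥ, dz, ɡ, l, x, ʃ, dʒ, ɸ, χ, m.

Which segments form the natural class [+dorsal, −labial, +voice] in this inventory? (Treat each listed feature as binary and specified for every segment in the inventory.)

First, the [+dorsal] segments are /ɣ, ŋ, ʁ, ɲ, k, ʎ, ɥ, ɡ, x, χ/.
Intersecting with [−labial] gives /ɣ, ŋ, ʁ, ɲ, k, ʎ, ɡ, x, χ/.
Within that set, [+voice] leaves /ɣ, ŋ, ʁ, ɲ, ʎ, ɡ/.

ɣ, ŋ, ʁ, ɲ, ʎ, ɡ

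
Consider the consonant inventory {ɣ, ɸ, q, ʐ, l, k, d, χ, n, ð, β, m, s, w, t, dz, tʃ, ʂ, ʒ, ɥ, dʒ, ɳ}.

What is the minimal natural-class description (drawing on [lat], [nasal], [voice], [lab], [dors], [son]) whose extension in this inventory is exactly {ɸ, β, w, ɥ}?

[-nasal, +lab]

The class [-nasal], [+labial] has exactly /ɸ, β, w, ɥ/ as its extension in this inventory. No smaller conjunction from the listed features achieves this: [+labial] alone would also admit /m/; [-nasal] alone would also admit /ɣ, q, ʐ, l, …/; and checking the remaining single features turns up none with this extension.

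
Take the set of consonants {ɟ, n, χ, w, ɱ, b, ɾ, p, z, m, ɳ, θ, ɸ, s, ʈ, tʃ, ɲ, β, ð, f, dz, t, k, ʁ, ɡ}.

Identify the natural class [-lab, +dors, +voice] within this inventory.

ɟ, ɲ, ʁ, ɡ

Eliminate segments failing any feature: /n, ɾ, z, ɳ, θ, s, ʈ, tʃ, ð, dz, t/ are [-dorsal]; /χ, k/ are [-voice]; /w, ɱ, b, p, m, ɸ, β, f/ are [+labial]. The remaining /ɟ, ɲ, ʁ, ɡ/ satisfy [-labial], [+dorsal], [+voice].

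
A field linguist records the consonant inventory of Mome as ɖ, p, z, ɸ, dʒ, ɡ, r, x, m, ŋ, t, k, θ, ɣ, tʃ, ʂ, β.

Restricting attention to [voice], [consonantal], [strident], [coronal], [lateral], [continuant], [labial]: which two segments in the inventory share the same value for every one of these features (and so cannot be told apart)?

On the given features, /ɡ/ and /ŋ/ have an identical profile: [+voice], [+consonantal], [−strident], [−coronal], [−lateral], [−continuant], [−labial]. No other two segments in the inventory coincide on all 7 features. (They do differ in [sonorant] and [nasal], which are not among the given features.)

ɡ, ŋ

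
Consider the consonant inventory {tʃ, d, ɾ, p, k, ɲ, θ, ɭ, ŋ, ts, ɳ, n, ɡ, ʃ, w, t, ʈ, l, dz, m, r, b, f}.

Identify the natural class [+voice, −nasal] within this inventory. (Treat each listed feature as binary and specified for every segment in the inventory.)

Checking each segment against [+voice], [−nasal]: /d/ (voiced alveolar stop), /ɾ/ (alveolar tap), /ɭ/ (retroflex lateral approximant), /ɡ/ (voiced velar stop), /w/ (labial-velar glide), /l/ (alveolar lateral approximant), among others, satisfy every feature; every other segment in the inventory fails at least one.

d, ɾ, ɭ, ɡ, w, l, dz, r, b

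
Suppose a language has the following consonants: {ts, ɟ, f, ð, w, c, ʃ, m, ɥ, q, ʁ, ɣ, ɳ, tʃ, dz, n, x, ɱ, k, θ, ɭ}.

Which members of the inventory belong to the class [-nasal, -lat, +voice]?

First, the [-nasal] segments are /ts, ɟ, f, ð, w, c, ʃ, ɥ, q, ʁ, ɣ, tʃ, dz, x, k, θ, ɭ/.
Among these, [-lateral] gives /ts, ɟ, f, ð, w, c, ʃ, ɥ, q, ʁ, ɣ, tʃ, dz, x, k, θ/.
Then [+voice] leaves /ɟ, ð, w, ɥ, ʁ, ɣ, dz/.

ɟ, ð, w, ɥ, ʁ, ɣ, dz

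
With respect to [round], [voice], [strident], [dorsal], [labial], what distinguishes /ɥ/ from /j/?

The two segments share [+voice], [−strident], [+dorsal]. The only features from the list on which they differ: /ɥ/ is [+labial] while /j/ is [−labial]; /ɥ/ is [+round] while /j/ is [−round].

[labial], [round]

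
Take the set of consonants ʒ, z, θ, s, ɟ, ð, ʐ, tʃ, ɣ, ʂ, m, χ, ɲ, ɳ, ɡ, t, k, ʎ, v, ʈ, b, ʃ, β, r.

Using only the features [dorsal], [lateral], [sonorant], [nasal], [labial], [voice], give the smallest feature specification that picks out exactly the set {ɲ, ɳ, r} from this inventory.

The class [+sonorant], [−lateral], [−labial] has exactly /ɲ, ɳ, r/ as its extension in this inventory. No smaller conjunction from the listed features achieves this: [−lateral, −labial] alone would also admit /ʒ, z, θ, s, …/; [+sonorant, −labial] alone would also admit /ʎ/; [+sonorant, −lateral] alone would also admit /m/; and checking the remaining two-feature bundles turns up none with this extension.

[+sonorant, −lateral, −labial]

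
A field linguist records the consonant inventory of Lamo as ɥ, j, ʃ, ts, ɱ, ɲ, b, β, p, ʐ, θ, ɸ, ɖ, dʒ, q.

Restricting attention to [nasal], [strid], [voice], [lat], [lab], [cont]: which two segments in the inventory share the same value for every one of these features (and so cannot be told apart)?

β, ɥ

Both /β/ and /ɥ/ are [−nasal], [−strident], [+voice], [−lateral], [+labial], [+continuant]. Since the list omits [sonorant], [round] and [dorsal] — which do distinguish the voiced bilabial fricative from the labial-palatal glide — this pair collapses; all other pairs remain distinct.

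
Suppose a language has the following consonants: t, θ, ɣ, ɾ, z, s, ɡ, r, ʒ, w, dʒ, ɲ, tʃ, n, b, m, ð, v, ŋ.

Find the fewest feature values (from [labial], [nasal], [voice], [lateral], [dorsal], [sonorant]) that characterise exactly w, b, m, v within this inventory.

The target set is precisely the extension of [+labial] in this inventory.

[+labial]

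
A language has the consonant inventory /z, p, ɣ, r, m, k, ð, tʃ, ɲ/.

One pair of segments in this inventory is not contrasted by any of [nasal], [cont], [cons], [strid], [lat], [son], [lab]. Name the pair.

Both /ð/ and /ɣ/ are [−nasal], [+continuant], [+consonantal], [−strident], [−lateral], [−sonorant], [−labial]. Since the list omits [coronal] and [dorsal] — which do distinguish the voiced dental fricative from the voiced velar fricative — this pair collapses; all other pairs remain distinct.

ð, ɣ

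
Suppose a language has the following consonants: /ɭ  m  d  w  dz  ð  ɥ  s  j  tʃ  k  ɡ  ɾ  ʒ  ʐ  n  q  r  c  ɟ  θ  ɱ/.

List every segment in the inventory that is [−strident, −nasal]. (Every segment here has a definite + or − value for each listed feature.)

Checking each segment against [−strident], [−nasal]: /ɭ/ (retroflex lateral approximant), /d/ (voiced alveolar stop), /w/ (labial-velar glide), /ð/ (voiced dental fricative), /ɥ/ (labial-palatal glide), /j/ (palatal glide), among others, satisfy every feature; every other segment in the inventory fails at least one.

ɭ, d, w, ð, ɥ, j, k, ɡ, ɾ, q, r, c, ɟ, θ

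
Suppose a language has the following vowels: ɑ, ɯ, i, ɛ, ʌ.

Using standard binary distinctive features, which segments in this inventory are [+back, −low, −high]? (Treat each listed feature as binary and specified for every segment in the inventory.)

ʌ

Eliminate segments failing any feature: /ɑ/ is [+low]; /ɯ/ is [+high]; /i, ɛ/ are [−back]. The remaining /ʌ/ satisfy [+back], [−low], [−high].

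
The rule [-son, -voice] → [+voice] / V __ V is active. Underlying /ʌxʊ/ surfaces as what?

[ʌɣʊ]

Only /x/ occurs between two vowels (/ʌ/ __ /ʊ/) and matches the structural description. It is a voiceless velar fricative, so [-son, -voice] holds; changing it to [+voice] with all other features held fixed yields /ɣ/ (voiced velar fricative). No other segment meets both the structural description and the environment, so the output is [ʌɣʊ].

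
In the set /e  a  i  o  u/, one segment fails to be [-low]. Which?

/a/ is the low unrounded vowel, which is [+low]; the rest — /o, u, i, e/ — are [-low].

a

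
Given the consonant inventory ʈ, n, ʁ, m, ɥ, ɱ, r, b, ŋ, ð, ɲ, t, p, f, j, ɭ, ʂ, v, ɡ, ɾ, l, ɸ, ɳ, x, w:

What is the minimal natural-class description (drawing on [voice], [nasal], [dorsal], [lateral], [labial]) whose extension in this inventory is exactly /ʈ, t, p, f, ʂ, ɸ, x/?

Every target segment is [-voice] and no other inventory member is, so one feature is enough.

[-voice]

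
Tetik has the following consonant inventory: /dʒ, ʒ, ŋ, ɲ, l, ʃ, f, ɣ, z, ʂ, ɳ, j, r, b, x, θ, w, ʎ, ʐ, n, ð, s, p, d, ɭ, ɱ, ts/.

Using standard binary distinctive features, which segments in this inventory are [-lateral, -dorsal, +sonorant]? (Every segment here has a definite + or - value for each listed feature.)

ɳ, r, n, ɱ

Eliminate segments failing any feature: /dʒ, ʒ, ʃ, f, z, ʂ, b, θ, ʐ, ð, s, p, d, ts/ are [-sonorant]; /ŋ, ɲ, ɣ, j, x, w/ are [+dorsal]; /l, ʎ, ɭ/ are [+lateral]. The remaining /ɳ, r, n, ɱ/ satisfy [-lateral], [-dorsal], [+sonorant].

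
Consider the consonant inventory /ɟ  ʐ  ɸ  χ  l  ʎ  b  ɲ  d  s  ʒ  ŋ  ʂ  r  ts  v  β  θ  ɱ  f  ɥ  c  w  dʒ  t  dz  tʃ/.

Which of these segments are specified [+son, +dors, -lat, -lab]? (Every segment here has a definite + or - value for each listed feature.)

ɲ, ŋ

Among the inventory, the [+sonorant] segments are /l, ʎ, ɲ, ŋ, r, ɱ, ɥ, w/.
Within that set, [+dorsal] gives /ʎ, ɲ, ŋ, ɥ, w/.
Of those, [-lateral] gives /ɲ, ŋ, ɥ, w/.
Among these, [-labial] leaves /ɲ, ŋ/.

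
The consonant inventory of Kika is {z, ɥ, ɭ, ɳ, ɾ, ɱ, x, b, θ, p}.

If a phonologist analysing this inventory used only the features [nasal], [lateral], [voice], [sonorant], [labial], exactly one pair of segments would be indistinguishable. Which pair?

x, θ

Both /x/ and /θ/ are [-nasal], [-lateral], [-voice], [-sonorant], [-labial]. Since the list omits [coronal] and [dorsal] — which do distinguish the voiceless velar fricative from the voiceless dental fricative — this pair collapses; all other pairs remain distinct.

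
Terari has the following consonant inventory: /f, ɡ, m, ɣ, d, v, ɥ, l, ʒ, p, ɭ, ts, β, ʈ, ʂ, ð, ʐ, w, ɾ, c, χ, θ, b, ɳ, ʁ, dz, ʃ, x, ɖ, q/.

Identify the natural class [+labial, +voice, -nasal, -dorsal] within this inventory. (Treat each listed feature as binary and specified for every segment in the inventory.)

First, the [+labial] segments are /f, m, v, ɥ, p, β, w, b/.
Among these, [+voice] gives /m, v, ɥ, β, w, b/.
Among these, [-nasal] gives /v, ɥ, β, w, b/.
Of those, [-dorsal] leaves /v, β, b/.

v, β, b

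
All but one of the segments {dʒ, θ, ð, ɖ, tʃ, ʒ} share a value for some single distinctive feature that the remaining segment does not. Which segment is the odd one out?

The remaining segments after removing /ɖ/ share [+distributed]; /ɖ/ (voiced retroflex stop) is [-distributed]. For every other candidate removal, the leftover set fails to share any single feature value that the removed segment lacks.

ɖ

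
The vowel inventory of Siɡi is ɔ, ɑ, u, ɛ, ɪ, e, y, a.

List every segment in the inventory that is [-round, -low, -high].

The [-round] segments are /ɑ, ɛ, ɪ, e, a/.
Intersecting with [-low] gives /ɛ, ɪ, e/.
Of those, [-high] leaves /ɛ, e/.

ɛ, e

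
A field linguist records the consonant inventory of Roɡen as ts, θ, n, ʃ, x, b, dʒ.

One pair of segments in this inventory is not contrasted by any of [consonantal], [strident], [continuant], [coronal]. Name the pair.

On the given features, /dʒ/ and /ts/ have an identical profile: [+consonantal], [+strident], [-continuant], [+coronal]. No other two segments in the inventory coincide on all 4 features. (They do differ in [voice], [anterior] and [distributed], which are not among the given features.)

dʒ, ts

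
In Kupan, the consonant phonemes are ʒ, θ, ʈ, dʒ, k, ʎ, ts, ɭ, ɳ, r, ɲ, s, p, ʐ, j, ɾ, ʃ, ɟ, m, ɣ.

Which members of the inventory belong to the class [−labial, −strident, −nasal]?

Checking each segment against [−labial], [−strident], [−nasal]: /θ/ (voiceless dental fricative), /ʈ/ (voiceless retroflex stop), /k/ (voiceless velar stop), /ʎ/ (palatal lateral approximant), /ɭ/ (retroflex lateral approximant), /r/ (alveolar trill), among others, satisfy every feature; every other segment in the inventory fails at least one.

θ, ʈ, k, ʎ, ɭ, r, j, ɾ, ɟ, ɣ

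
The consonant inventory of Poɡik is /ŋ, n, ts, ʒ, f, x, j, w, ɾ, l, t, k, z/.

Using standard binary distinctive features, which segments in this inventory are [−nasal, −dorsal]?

Eliminate segments failing any feature: /ŋ, n/ are [+nasal]; /x, j, w, k/ are [+dorsal]. The remaining /ts, ʒ, f, ɾ, l, t, z/ satisfy [−nasal], [−dorsal].

ts, ʒ, f, ɾ, l, t, z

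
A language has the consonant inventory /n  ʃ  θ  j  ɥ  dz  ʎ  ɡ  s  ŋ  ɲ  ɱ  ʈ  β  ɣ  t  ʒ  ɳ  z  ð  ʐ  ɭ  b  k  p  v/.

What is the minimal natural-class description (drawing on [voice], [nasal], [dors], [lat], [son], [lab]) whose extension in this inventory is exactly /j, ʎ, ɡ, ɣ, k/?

/j, ʎ, ɡ, ɣ, k/ are all [−nasal], [−labial], [+dorsal], and no other segment in the inventory matches all three values. Dropping any one of them over-generates: [−labial, +dorsal] alone would also admit /ŋ, ɲ/; [−nasal, +dorsal] alone would also admit /ɥ/; [−nasal, −labial] alone would also admit /ʃ, θ, dz, s, …/. No other combination of two listed features picks out exactly this set either, so fewer than three features will not do.

[−nasal, −lab, +dors]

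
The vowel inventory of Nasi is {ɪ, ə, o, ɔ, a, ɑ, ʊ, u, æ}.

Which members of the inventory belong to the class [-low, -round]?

ɪ, ə

Eliminate segments failing any feature: /o, ɔ, ʊ, u/ are [+round]; /a, ɑ, æ/ are [+low]. The remaining /ɪ, ə/ satisfy [-low], [-round].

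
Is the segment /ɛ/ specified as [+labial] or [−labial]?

[−labial]

/ɛ/ is the mid front unrounded lax vowel, hence [−labial].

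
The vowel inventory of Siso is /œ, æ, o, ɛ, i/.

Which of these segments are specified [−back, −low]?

œ, ɛ, i

Eliminate segments failing any feature: /æ/ is [+low]; /o/ is [+back]. The remaining /œ, ɛ, i/ satisfy [−back], [−low].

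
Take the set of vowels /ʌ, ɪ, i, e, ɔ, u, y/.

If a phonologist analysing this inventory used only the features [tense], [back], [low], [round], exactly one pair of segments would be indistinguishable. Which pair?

e, i

On the given features, /e/ and /i/ have an identical profile: [+tense], [-back], [-low], [-round]. No other two segments in the inventory coincide on all 4 features. (They do differ in [high], which is not among the given features.)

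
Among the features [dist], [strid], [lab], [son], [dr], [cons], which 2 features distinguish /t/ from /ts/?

/t/ is the voiceless alveolar stop and /ts/ is the voiceless alveolar affricate. Both are [−distributed], [−labial], [−sonorant], [+consonantal]. /t/ is [−strident] while /ts/ is [+strident]; /t/ is [−delayed release] while /ts/ is [+delayed release], so the distinguishing features are [strident], [delayed release].

[strident], [delayed release]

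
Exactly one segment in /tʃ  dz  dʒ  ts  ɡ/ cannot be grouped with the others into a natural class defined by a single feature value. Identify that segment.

[delayed release] (equivalently [strident], [coronal], [dorsal]) groups all but one: /dʒ, tʃ, ts, dz/ share [+delayed release] while /ɡ/ (voiced velar stop) alone is [-delayed release]. Removing any other segment would not leave a single-feature class that excludes it.

ɡ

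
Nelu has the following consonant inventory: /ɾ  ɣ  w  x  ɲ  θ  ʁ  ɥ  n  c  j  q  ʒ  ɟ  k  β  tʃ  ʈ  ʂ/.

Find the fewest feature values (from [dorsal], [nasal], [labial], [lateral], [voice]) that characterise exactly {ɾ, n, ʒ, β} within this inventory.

[+voice, −dorsal]

Every target segment is [+voice], [−dorsal]; each remaining inventory member fails at least one of these. Each conjunct is needed — [−dorsal] alone would also admit /θ, tʃ, ʈ, ʂ/; [+voice] alone would also admit /ɣ, w, ɲ, ʁ, …/ — and no other single listed feature has exactly this extension, so two is the minimum.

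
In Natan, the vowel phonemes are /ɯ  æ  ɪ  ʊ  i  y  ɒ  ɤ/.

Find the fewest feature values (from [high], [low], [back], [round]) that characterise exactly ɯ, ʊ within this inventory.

[+high, +back]

The class [+high], [+back] has exactly /ɯ, ʊ/ as its extension in this inventory. No smaller conjunction from the listed features achieves this: [+back] alone would also admit /ɒ, ɤ/; [+high] alone would also admit /ɪ, i, y/; and checking the remaining single features turns up none with this extension.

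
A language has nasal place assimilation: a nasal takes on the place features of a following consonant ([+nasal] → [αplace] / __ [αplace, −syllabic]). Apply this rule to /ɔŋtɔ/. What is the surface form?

In /ɔŋtɔ/, the nasal /ŋ/ precedes /t/, which is [+coronal]. The nasal assimilates in place, becoming the [+coronal] nasal /n/. The surface form is [ɔntɔ].

[ɔntɔ]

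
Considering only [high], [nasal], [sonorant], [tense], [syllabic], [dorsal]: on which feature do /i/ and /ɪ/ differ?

/i/ (high front unrounded tense vowel) and /ɪ/ (high front unrounded lax vowel) agree on [+high], [−nasal], [+sonorant], [+syllabic], [+dorsal]. They differ on [tense] (/i/ [+], /ɪ/ [−]).

[tense]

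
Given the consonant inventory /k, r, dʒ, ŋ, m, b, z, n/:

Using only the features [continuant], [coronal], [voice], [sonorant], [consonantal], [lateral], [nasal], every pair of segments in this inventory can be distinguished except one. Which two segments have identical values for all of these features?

ŋ, m

Both /ŋ/ and /m/ are [-continuant], [-coronal], [+voice], [+sonorant], [+consonantal], [-lateral], [+nasal]. Since the list omits [labial] and [dorsal] — which do distinguish the velar nasal from the bilabial nasal — this pair collapses; all other pairs remain distinct.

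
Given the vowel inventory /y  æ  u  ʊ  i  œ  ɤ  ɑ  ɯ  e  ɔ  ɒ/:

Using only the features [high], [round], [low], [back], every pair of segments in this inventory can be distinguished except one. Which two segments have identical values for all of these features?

u, ʊ

Both /u/ and /ʊ/ are [+high], [+round], [−low], [+back]. Since the list omits [tense] — which does distinguish the high back rounded tense vowel from the high back rounded lax vowel — this pair collapses; all other pairs remain distinct.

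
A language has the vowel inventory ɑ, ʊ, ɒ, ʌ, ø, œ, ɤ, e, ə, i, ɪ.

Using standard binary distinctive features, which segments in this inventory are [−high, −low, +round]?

Among the inventory, the [−high] segments are /ɑ, ɒ, ʌ, ø, œ, ɤ, e, ə/.
Among these, [−low] gives /ʌ, ø, œ, ɤ, e, ə/.
Among these, [+round] leaves /ø, œ/.

ø, œ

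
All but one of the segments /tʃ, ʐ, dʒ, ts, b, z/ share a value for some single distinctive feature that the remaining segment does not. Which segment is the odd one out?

[strident] (equivalently [labial], [coronal]) groups all but one: /z, ts, ʐ, tʃ, dʒ/ share [+strident] while /b/ (voiced bilabial stop) alone is [-strident]. Removing any other segment would not leave a single-feature class that excludes it.

b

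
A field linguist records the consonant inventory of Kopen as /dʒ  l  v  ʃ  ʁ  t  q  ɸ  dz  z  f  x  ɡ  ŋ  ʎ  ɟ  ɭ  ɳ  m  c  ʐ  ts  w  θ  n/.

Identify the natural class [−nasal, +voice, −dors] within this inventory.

dʒ, l, v, dz, z, ɭ, ʐ

First, the [−nasal] segments are /dʒ, l, v, ʃ, ʁ, t, q, ɸ, dz, z, f, x, ɡ, ʎ, ɟ, ɭ, c, ʐ, ts, w, θ/.
Within that set, [+voice] gives /dʒ, l, v, ʁ, dz, z, ɡ, ʎ, ɟ, ɭ, ʐ, w/.
Of those, [−dorsal] leaves /dʒ, l, v, dz, z, ɭ, ʐ/.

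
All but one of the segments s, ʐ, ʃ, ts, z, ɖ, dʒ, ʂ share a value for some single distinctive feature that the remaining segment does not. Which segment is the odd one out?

The remaining segments after removing /ɖ/ share [+strident]; /ɖ/ (voiced retroflex stop) is [−strident]. For every other candidate removal, the leftover set fails to share any single feature value that the removed segment lacks.

ɖ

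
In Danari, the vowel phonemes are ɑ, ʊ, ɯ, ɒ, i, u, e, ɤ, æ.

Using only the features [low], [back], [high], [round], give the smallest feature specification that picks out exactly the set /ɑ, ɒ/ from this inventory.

[+low, +back]

/ɑ, ɒ/ are all [+low], [+back], and no other segment in the inventory matches both values. Dropping any one of them over-generates: [+back] alone would also admit /ʊ, ɯ, u, ɤ/; [+low] alone would also admit /æ/. No other single listed feature picks out exactly this set either, so fewer than two features will not do.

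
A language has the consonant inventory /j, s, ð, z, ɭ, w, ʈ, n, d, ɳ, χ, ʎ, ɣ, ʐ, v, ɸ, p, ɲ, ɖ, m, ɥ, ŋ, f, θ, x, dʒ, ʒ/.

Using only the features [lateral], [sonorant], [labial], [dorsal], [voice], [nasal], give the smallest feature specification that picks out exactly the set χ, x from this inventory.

The class [-voice], [+dorsal] has exactly /χ, x/ as its extension in this inventory. No smaller conjunction from the listed features achieves this: [+dorsal] alone would also admit /j, w, ʎ, ɣ, …/; [-voice] alone would also admit /s, ʈ, ɸ, p, …/; and checking the remaining single features turns up none with this extension.

[-voice, +dorsal]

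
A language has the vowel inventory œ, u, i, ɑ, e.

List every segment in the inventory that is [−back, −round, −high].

e

Eliminate segments failing any feature: /œ/ is [+round]; /u, ɑ/ are [+back]; /i/ is [+high]. The remaining /e/ satisfy [−back], [−round], [−high].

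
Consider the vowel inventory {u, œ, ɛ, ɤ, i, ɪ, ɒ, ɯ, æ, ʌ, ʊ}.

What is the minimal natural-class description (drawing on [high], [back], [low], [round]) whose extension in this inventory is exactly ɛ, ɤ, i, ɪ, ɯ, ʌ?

[−low, −round]

The class [−low], [−round] has exactly /ɛ, ɤ, i, ɪ, ɯ, ʌ/ as its extension in this inventory. No smaller conjunction from the listed features achieves this: [−round] alone would also admit /æ/; [−low] alone would also admit /u, œ, ʊ/; and checking the remaining single features turns up none with this extension.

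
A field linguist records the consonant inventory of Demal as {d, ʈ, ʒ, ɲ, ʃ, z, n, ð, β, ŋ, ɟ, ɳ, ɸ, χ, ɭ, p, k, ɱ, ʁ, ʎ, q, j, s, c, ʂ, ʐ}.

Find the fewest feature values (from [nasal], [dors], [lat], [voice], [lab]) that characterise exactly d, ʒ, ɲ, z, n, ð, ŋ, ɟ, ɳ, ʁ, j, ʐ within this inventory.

Every target segment is [+voice], [-lateral], [-labial]; each remaining inventory member fails at least one of these. Each conjunct is needed — [-lateral, -labial] alone would also admit /ʈ, ʃ, χ, k, …/; [+voice, -labial] alone would also admit /ɭ, ʎ/; [+voice, -lateral] alone would also admit /β, ɱ/ — and no other combination of two listed features has exactly this extension, so three is the minimum.

[+voice, -lat, -lab]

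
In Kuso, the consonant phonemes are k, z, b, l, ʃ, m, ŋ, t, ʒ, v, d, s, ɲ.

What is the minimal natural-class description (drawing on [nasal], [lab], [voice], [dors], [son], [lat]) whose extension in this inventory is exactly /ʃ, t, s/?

[-voice, -dors]

The class [-voice], [-dorsal] has exactly /ʃ, t, s/ as its extension in this inventory. No smaller conjunction from the listed features achieves this: [-dorsal] alone would also admit /z, b, l, m, …/; [-voice] alone would also admit /k/; and checking the remaining single features turns up none with this extension.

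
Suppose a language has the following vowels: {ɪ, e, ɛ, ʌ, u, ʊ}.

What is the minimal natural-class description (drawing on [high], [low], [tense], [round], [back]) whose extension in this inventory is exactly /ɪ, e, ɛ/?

[−back]

Every target segment is [−back] and no other inventory member is, so one feature is enough.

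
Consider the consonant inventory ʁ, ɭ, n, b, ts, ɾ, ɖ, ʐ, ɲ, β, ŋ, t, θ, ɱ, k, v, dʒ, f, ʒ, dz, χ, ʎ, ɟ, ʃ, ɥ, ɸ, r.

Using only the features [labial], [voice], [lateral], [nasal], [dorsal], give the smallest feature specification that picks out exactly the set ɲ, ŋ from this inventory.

[+nasal, +dorsal]

The class [+nasal], [+dorsal] has exactly /ɲ, ŋ/ as its extension in this inventory. No smaller conjunction from the listed features achieves this: [+dorsal] alone would also admit /ʁ, k, χ, ʎ, …/; [+nasal] alone would also admit /n, ɱ/; and checking the remaining single features turns up none with this extension.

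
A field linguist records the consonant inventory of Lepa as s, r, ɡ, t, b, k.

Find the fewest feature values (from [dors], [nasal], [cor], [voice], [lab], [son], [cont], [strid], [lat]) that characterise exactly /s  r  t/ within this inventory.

[+cor]

The target set is precisely the extension of [+coronal] in this inventory.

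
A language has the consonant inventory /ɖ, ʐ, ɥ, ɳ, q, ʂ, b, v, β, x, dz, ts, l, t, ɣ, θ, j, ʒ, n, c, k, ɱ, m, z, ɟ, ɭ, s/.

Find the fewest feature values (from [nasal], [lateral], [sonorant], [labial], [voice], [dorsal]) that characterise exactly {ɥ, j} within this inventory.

Every target segment is [+sonorant], [+dorsal]; each remaining inventory member fails at least one of these. Each conjunct is needed — [+dorsal] alone would also admit /q, x, ɣ, c, …/; [+sonorant] alone would also admit /ɳ, l, n, ɱ, …/ — and no other single listed feature has exactly this extension, so two is the minimum.

[+sonorant, +dorsal]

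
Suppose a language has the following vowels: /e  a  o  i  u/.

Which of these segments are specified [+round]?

o, u

The feature [round] marks segments produced with lip rounding. In this inventory /o, u/ have that property, so they are [+round]; /e, a, i/ are [−round].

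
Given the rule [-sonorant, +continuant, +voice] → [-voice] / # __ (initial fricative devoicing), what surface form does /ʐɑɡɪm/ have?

[ʂɑɡɪm]

The only segment in the rule's environment that also matches [-sonorant, +continuant, +voice] is /ʐ/. Applying [-voice] turns the voiced retroflex fricative into /ʂ/ (voiceless retroflex fricative), giving [ʂɑɡɪm].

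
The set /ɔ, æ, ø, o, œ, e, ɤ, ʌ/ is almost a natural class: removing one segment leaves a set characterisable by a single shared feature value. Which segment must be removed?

[low] groups all but one: /ɤ, ʌ, ɔ, ø, œ, o, e/ share [−low] while /æ/ (low front unrounded vowel) alone is [+low]. Removing any other segment would not leave a single-feature class that excludes it.

æ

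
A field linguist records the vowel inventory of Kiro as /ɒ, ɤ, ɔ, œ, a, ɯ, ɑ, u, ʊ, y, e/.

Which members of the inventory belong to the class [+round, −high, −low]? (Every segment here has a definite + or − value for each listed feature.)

Among the inventory, the [+round] segments are /ɒ, ɔ, œ, u, ʊ, y/.
Then [−high] gives /ɒ, ɔ, œ/.
Intersecting with [−low] leaves /ɔ, œ/.

ɔ, œ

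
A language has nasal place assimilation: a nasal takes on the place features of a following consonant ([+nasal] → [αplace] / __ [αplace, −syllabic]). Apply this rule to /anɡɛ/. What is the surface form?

In /anɡɛ/, the nasal /n/ precedes /ɡ/, which is [+dorsal]. The nasal assimilates in place, becoming the [+dorsal] nasal /ŋ/. The surface form is [aŋɡɛ].

[aŋɡɛ]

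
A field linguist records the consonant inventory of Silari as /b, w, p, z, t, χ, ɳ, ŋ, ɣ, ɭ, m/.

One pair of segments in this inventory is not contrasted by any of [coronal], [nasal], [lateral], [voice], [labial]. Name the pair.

b, w

/b/ (voiced bilabial stop) and /w/ (labial-velar glide) are both [-coronal], [-nasal], [-lateral], [+voice], [+labial], so none of the listed features separates them. (They do differ in [sonorant], [continuant], [round] and [dorsal], which are not among the given features.) Every other pair in the inventory differs on at least one listed feature.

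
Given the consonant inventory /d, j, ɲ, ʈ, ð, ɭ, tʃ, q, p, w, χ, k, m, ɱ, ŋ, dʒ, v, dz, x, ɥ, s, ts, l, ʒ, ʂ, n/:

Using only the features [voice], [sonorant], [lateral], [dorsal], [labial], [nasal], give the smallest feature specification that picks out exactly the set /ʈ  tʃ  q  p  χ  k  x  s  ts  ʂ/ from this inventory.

[−voice]

Every target segment is [−voice] and no other inventory member is, so one feature is enough.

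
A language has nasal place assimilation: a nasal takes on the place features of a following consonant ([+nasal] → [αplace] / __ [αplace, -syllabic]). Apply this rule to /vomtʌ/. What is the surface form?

/m/ sits before the [+coronal] consonant /t/, so it takes on [+coronal] and surfaces as /n/. The rest of the form is unaffected: [vontʌ].

[vontʌ]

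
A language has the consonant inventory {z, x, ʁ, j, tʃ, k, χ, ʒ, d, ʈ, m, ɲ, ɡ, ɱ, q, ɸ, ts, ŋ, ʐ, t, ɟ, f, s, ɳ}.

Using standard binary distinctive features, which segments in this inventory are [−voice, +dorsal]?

Eliminate segments failing any feature: /z, ʁ, j, ʒ, d, m, ɲ, ɡ, ɱ, ŋ, ʐ, ɟ, ɳ/ are [+voice]; /tʃ, ʈ, ɸ, ts, t, f, s/ are [−dorsal]. The remaining /x, k, χ, q/ satisfy [−voice], [+dorsal].

x, k, χ, q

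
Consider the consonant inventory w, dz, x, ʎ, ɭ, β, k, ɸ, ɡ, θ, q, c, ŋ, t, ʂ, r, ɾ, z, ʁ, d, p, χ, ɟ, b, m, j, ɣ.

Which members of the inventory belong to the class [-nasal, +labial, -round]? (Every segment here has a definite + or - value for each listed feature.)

β, ɸ, p, b

Eliminate segments failing any feature: /w/ is [+round]; /dz, x, ʎ, ɭ, k, ɡ, θ, q, c, t, ʂ, r, ɾ, z, ʁ, d, χ, ɟ, j, ɣ/ are [-labial]; /ŋ, m/ are [+nasal]. The remaining /β, ɸ, p, b/ satisfy [-nasal], [+labial], [-round].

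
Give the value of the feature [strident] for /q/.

/q/ is the voiceless uvular stop. The feature [strident] marks segments high-amplitude, high-frequency frication (the sibilants); /q/ lacks this property, so it is [-strident].

[-strident]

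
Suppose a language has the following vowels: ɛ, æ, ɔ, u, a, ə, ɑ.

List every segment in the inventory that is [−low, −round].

ɛ, ə

Eliminate segments failing any feature: /æ, a, ɑ/ are [+low]; /ɔ, u/ are [+round]. The remaining /ɛ, ə/ satisfy [−low], [−round].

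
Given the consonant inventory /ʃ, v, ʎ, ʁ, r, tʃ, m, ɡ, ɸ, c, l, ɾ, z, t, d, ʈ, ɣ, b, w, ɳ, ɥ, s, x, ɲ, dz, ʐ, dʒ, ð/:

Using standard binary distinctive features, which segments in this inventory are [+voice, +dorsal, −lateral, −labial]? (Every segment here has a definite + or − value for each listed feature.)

ʁ, ɡ, ɣ, ɲ

Checking each segment against [+voice], [+dorsal], [−lateral], [−labial]: /ʁ/ (voiced uvular fricative), /ɡ/ (voiced velar stop), /ɣ/ (voiced velar fricative), /ɲ/ (palatal nasal) satisfy every feature; every other segment in the inventory fails at least one.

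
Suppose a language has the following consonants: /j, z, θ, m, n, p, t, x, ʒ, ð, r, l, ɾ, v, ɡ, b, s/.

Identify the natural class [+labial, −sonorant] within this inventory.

p, v, b

Eliminate segments failing any feature: /j, z, θ, n, t, x, ʒ, ð, r, l, ɾ, ɡ, s/ are [−labial]; /m/ is [+sonorant]. The remaining /p, v, b/ satisfy [+labial], [−sonorant].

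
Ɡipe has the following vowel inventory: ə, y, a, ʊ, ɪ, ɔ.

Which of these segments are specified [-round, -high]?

ə, a

Among the inventory, the [-round] segments are /ə, a, ɪ/.
Then [-high] leaves /ə, a/.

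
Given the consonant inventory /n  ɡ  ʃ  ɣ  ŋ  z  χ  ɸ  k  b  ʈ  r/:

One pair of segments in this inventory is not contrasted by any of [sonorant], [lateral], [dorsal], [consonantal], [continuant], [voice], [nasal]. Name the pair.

ɸ, ʃ

Both /ɸ/ and /ʃ/ are [−sonorant], [−lateral], [−dorsal], [+consonantal], [+continuant], [−voice], [−nasal]. Since the list omits [strident], [labial] and [coronal] — which do distinguish the voiceless bilabial fricative from the voiceless postalveolar fricative — this pair collapses; all other pairs remain distinct.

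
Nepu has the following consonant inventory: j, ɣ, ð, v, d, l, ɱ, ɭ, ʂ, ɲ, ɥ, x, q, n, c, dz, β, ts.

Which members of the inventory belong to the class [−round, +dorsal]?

j, ɣ, ɲ, x, q, c

Eliminate segments failing any feature: /ð, v, d, l, ɱ, ɭ, ʂ, n, dz, β, ts/ are [−dorsal]; /ɥ/ is [+round]. The remaining /j, ɣ, ɲ, x, q, c/ satisfy [−round], [+dorsal].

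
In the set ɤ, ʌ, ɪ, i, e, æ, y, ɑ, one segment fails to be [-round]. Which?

/y/ is the high front rounded tense vowel, which is [+round]; the rest — /ʌ, æ, ɤ, e, ɑ, ɪ, i/ — are [-round].

y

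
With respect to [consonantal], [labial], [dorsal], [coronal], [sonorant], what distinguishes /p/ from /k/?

[labial], [dorsal]

The two segments share [+consonantal], [−coronal], [−sonorant]. The only features from the list on which they differ: /p/ is [+labial] while /k/ is [−labial]; /p/ is [−dorsal] while /k/ is [+dorsal].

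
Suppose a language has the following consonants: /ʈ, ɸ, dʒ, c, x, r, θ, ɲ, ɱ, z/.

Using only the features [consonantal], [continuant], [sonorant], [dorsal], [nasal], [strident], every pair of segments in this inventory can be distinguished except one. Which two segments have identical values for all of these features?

Both /θ/ and /ɸ/ are [+consonantal], [+continuant], [−sonorant], [−dorsal], [−nasal], [−strident]. Since the list omits [labial] and [coronal] — which do distinguish the voiceless dental fricative from the voiceless bilabial fricative — this pair collapses; all other pairs remain distinct.

θ, ɸ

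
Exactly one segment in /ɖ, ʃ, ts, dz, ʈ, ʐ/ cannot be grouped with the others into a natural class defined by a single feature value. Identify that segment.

[distributed] groups all but one: /ʐ, ʈ, dz, ɖ, ts/ share [-distributed] while /ʃ/ (voiceless postalveolar fricative) alone is [+distributed]. Removing any other segment would not leave a single-feature class that excludes it.

ʃ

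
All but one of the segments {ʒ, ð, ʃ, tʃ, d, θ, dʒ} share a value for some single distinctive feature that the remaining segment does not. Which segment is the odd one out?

The remaining segments after removing /d/ share [+distributed]; /d/ (voiced alveolar stop) is [-distributed]. For every other candidate removal, the leftover set fails to share any single feature value that the removed segment lacks.

d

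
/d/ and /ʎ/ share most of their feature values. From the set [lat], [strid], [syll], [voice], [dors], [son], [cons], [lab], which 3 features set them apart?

[sonorant], [lateral], [dorsal]

The two segments share [−strident], [−syllabic], [+voice], [+consonantal], [−labial]. The only features from the list on which they differ: /d/ is [−sonorant] while /ʎ/ is [+sonorant]; /d/ is [−lateral] while /ʎ/ is [+lateral]; /d/ is [−dorsal] while /ʎ/ is [+dorsal].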